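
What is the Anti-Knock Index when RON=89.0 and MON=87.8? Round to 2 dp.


AKI = (RON + MON) / 2
AKI = (89.0 + 87.8) / 2
AKI = 176.8 / 2 = 88.40


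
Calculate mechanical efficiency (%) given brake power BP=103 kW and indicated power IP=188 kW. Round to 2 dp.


eta_mech = (BP / IP) * 100
Ratio = 103 / 188 = 0.5479
eta_mech = 0.5479 * 100 = 54.79%


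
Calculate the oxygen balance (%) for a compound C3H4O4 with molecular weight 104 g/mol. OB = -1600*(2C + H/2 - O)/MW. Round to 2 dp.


OB = -1600 * (2C + H/2 - O) / MW
Inner = 2*3 + 4/2 - 4 = 4.00
OB = -1600 * 4.00 / 104 = -61.54%


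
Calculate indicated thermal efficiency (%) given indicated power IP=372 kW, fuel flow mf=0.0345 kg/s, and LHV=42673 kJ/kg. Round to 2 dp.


eta_ith = (IP / (mf * LHV)) * 100
Denominator = 0.0345 * 42673 = 1472.2185 kW
eta_ith = (372 / 1472.2185) * 100 = 25.27%


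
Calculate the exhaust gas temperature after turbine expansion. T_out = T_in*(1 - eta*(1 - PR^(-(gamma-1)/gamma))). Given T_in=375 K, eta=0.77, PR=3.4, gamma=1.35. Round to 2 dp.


T_out = T_in * (1 - eta * (1 - PR^(-(gamma-1)/gamma)))
Exponent = -(1.35-1)/1.35 = -0.25925926
PR^exp = 3.4^(-0.25925926) = 0.72813041
Factor = 1 - 0.77*(1 - 0.72813041) = 0.79066042
T_out = 375 * 0.79066042 = 296.50 K


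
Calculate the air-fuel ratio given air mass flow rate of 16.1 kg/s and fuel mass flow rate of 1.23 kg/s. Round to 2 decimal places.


AFR = m_air / m_fuel
AFR = 16.1 / 1.23 = 13.09


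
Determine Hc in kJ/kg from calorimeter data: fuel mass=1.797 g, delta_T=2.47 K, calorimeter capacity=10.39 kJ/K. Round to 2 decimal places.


Hc = C_cal * delta_T / m_fuel
Q_released = 10.39 * 2.47 = 25.6633 kJ
m_fuel = 1.797 g = 1.797/1000 kg = 0.001797 kg
Hc = 25.6633 / 0.001797 = 14281.19 kJ/kg


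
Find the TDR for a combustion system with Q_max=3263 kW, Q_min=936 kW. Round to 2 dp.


TDR = Q_max / Q_min
TDR = 3263 / 936 = 3.49


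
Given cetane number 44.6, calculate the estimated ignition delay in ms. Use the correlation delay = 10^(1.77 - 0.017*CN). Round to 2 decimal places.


delay = 10^(1.77 - 0.017*CN)
Exponent = 1.77 - 0.017*44.6 = 1.0118
delay = 10^1.0118 = 10.28 ms


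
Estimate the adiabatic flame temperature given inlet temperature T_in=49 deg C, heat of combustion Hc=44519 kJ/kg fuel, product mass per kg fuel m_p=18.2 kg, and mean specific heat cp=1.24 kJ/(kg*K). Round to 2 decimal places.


T_ad = T_in + Hc / (m_p * cp)
Denominator = 18.2 * 1.24 = 22.5680
Temperature rise = 44519 / 22.5680 = 1972.66 K
T_ad = 49 + 1972.66 = 2021.66 deg C


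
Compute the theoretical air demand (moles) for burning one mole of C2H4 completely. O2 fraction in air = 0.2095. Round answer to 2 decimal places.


Balanced combustion: C2H4 + 3 O2 -> 2 CO2 + 2 H2O
O2 needed = C + H/4 = 2 + 4/4 = 3.00 moles
Air moles = O2 / 0.2095 = 3.00 / 0.2095 = 14.32 moles air


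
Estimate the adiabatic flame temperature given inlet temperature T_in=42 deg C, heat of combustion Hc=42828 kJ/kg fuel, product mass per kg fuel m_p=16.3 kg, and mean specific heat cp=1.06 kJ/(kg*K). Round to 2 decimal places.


T_ad = T_in + Hc / (m_p * cp)
Denominator = 16.3 * 1.06 = 17.2780
Temperature rise = 42828 / 17.2780 = 2478.76 K
T_ad = 42 + 2478.76 = 2520.76 deg C


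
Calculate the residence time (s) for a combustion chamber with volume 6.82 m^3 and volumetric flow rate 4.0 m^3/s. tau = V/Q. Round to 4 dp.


tau = V / Q_flow
tau = 6.82 / 4.0 = 1.7050 s


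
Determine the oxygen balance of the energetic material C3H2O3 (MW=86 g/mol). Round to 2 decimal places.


OB = -1600 * (2C + H/2 - O) / MW
Inner = 2*3 + 2/2 - 3 = 4.00
OB = -1600 * 4.00 / 86 = -74.42%


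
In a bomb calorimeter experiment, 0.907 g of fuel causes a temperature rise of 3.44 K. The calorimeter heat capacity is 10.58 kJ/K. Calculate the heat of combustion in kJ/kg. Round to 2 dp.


Hc = C_cal * delta_T / m_fuel
Q_released = 10.58 * 3.44 = 36.3952 kJ
m_fuel = 0.907 g = 0.907/1000 kg = 0.000907 kg
Hc = 36.3952 / 0.000907 = 40127.01 kJ/kg


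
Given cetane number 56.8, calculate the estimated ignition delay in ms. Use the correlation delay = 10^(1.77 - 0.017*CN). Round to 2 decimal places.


delay = 10^(1.77 - 0.017*CN)
Exponent = 1.77 - 0.017*56.8 = 0.8044
delay = 10^0.8044 = 6.37 ms


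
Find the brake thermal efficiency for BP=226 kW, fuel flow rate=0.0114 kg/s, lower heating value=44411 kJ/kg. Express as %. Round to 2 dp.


eta_BTE = (BP / (mf * LHV)) * 100
Denominator = 0.0114 * 44411 = 506.2854 kW
eta_BTE = (226 / 506.2854) * 100 = 44.64%


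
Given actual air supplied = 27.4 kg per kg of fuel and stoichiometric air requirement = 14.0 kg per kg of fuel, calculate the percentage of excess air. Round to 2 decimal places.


Excess air = actual - stoichiometric = 27.4 - 14.0 = 13.40 kg/kg fuel
Excess air % = (excess / stoich) * 100 = (13.40 / 14.0) * 100 = 95.71%


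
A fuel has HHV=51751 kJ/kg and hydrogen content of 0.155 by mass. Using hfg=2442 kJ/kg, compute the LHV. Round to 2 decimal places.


LHV = HHV - hfg * 9 * H
Water correction = 2442 * 9 * 0.155 = 3406.590 kJ/kg
LHV = 51751 - 3406.590 = 48344.41 kJ/kg


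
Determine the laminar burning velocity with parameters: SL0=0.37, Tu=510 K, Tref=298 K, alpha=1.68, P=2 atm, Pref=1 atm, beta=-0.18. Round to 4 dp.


SL = SL0 * (Tu/Tref)^alpha * (P/Pref)^beta
T ratio = 510/298 = 1.71140940
(T ratio)^alpha = 1.71140940^1.68 = 2.466236
(P/Pref)^beta = 2^(-0.18) = 0.882703
SL = 0.37 * 2.466236 * 0.882703 = 0.8055 m/s


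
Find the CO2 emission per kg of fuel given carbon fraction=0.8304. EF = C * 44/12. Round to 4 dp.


EF = C_frac * (M_CO2 / M_C)
EF = 0.8304 * (44/12)
EF = 0.8304 * 3.666667 = 3.0448 kg_CO2/kg_fuel


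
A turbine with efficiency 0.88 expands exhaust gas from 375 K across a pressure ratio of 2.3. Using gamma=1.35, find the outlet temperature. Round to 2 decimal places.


T_out = T_in * (1 - eta * (1 - PR^(-(gamma-1)/gamma)))
Exponent = -(1.35-1)/1.35 = -0.25925926
PR^exp = 2.3^(-0.25925926) = 0.80578413
Factor = 1 - 0.88*(1 - 0.80578413) = 0.82909003
T_out = 375 * 0.82909003 = 310.91 K


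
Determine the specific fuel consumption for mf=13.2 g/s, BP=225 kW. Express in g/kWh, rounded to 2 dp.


SFC = (mf / BP) * 3600
Rate = 13.2 / 225 = 0.058667 g/(s*kW)
SFC = 0.058667 * 3600 = 211.20 g/kWh


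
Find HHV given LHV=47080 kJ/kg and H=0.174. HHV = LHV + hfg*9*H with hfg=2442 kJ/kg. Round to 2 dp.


HHV = LHV + hfg * 9 * H
Water addition = 2442 * 9 * 0.174 = 3824.172 kJ/kg
HHV = 47080 + 3824.172 = 50904.17 kJ/kg


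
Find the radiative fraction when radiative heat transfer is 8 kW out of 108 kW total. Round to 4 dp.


f_rad = Q_rad / Q_total
f_rad = 8 / 108 = 0.0741


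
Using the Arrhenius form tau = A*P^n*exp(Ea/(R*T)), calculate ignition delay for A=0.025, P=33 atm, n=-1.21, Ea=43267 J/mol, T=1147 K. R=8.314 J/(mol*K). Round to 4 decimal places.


tau = A * P^n * exp(Ea/(R*T))
P^n = 33^(-1.21) = 0.01454113
Ea/(R*T) = 43267/(8.314*1147) = 4.537152
exp(Ea/(R*T)) = 93.424365
tau = 0.025 * 0.01454113 * 93.424365 = 0.0340 ms


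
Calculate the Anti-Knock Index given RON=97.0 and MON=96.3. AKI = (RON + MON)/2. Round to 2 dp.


AKI = (RON + MON) / 2
AKI = (97.0 + 96.3) / 2
AKI = 193.3 / 2 = 96.65


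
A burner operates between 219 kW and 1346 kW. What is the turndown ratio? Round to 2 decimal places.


TDR = Q_max / Q_min
TDR = 1346 / 219 = 6.15


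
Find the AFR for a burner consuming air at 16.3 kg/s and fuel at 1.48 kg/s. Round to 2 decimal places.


AFR = m_air / m_fuel
AFR = 16.3 / 1.48 = 11.01


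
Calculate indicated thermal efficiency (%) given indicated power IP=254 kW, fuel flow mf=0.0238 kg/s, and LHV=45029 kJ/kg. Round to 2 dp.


eta_ith = (IP / (mf * LHV)) * 100
Denominator = 0.0238 * 45029 = 1071.6902 kW
eta_ith = (254 / 1071.6902) * 100 = 23.70%


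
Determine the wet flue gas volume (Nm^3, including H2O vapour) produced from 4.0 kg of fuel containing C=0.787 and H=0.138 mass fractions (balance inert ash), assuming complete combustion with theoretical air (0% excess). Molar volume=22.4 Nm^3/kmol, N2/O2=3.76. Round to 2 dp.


Per kg fuel: CO2 = (C/12 kmol)*22.4 = (0.787/12)*22.4 = 1.46907 Nm^3
Per kg fuel: H2O = (H/2 kmol)*22.4 = (0.138/2)*22.4 = 1.54560 Nm^3
O2 needed per kg fuel = C/12 + H/4 = 0.787/12 + 0.138/4 = 0.10008333 kmol
Per kg fuel: N2 = O2*3.76*22.4 = 0.10008333*3.76*22.4 = 8.42942 Nm^3
Total per kg = 1.46907 + 1.54560 + 8.42942 = 11.44409 Nm^3
Total = 11.44409 * 4.0 = 45.78 Nm^3


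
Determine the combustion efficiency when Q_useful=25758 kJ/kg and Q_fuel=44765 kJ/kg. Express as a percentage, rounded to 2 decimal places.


Efficiency = (Q_useful / Q_fuel) * 100
Efficiency = (25758 / 44765) * 100
Efficiency = 0.5754 * 100 = 57.54%


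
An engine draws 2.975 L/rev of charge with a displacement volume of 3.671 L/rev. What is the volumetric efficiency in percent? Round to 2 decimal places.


eta_v = (V_actual / V_disp) * 100
Ratio = 2.975 / 3.671 = 0.8104
eta_v = 0.8104 * 100 = 81.04%


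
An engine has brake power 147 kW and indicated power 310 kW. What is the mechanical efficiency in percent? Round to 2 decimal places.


eta_mech = (BP / IP) * 100
Ratio = 147 / 310 = 0.4742
eta_mech = 0.4742 * 100 = 47.42%


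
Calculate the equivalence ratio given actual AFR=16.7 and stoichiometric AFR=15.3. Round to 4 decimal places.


phi = AFR_stoich / AFR_actual
phi = 15.3 / 16.7 = 0.9162


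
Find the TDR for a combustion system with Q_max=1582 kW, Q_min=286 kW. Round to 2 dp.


TDR = Q_max / Q_min
TDR = 1582 / 286 = 5.53


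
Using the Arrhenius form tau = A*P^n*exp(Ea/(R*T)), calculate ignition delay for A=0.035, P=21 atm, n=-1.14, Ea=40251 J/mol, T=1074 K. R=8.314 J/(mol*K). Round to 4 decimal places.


tau = A * P^n * exp(Ea/(R*T))
P^n = 21^(-1.14) = 0.03109353
Ea/(R*T) = 40251/(8.314*1074) = 4.507776
exp(Ea/(R*T)) = 90.719876
tau = 0.035 * 0.03109353 * 90.719876 = 0.0987 ms


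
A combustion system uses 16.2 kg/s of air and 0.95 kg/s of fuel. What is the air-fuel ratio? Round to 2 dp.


AFR = m_air / m_fuel
AFR = 16.2 / 0.95 = 17.05


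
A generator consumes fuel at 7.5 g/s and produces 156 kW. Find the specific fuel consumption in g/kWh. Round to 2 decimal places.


SFC = (mf / BP) * 3600
Rate = 7.5 / 156 = 0.048077 g/(s*kW)
SFC = 0.048077 * 3600 = 173.08 g/kWh


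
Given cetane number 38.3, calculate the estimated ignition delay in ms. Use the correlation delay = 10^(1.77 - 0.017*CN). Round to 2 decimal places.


delay = 10^(1.77 - 0.017*CN)
Exponent = 1.77 - 0.017*38.3 = 1.1189
delay = 10^1.1189 = 13.15 ms


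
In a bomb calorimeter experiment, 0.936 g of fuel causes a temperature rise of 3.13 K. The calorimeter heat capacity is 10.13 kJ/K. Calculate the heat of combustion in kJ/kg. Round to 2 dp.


Hc = C_cal * delta_T / m_fuel
Q_released = 10.13 * 3.13 = 31.7069 kJ
m_fuel = 0.936 g = 0.936/1000 kg = 0.000936 kg
Hc = 31.7069 / 0.000936 = 33874.89 kJ/kg


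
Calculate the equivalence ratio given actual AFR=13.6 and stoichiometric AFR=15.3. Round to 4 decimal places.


phi = AFR_stoich / AFR_actual
phi = 15.3 / 13.6 = 1.1250


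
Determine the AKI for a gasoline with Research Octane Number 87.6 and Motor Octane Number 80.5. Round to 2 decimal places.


AKI = (RON + MON) / 2
AKI = (87.6 + 80.5) / 2
AKI = 168.1 / 2 = 84.05


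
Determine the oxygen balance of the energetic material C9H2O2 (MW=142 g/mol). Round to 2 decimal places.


OB = -1600 * (2C + H/2 - O) / MW
Inner = 2*9 + 2/2 - 2 = 17.00
OB = -1600 * 17.00 / 142 = -191.55%


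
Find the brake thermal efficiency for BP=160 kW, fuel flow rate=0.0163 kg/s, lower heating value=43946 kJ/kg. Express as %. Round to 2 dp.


eta_BTE = (BP / (mf * LHV)) * 100
Denominator = 0.0163 * 43946 = 716.3198 kW
eta_BTE = (160 / 716.3198) * 100 = 22.34%


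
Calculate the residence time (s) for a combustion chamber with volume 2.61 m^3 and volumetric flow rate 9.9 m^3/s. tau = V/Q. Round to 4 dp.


tau = V / Q_flow
tau = 2.61 / 9.9 = 0.2636 s


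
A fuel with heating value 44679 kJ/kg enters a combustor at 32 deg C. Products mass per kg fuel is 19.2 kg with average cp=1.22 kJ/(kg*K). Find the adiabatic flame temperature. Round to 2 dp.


T_ad = T_in + Hc / (m_p * cp)
Denominator = 19.2 * 1.22 = 23.4240
Temperature rise = 44679 / 23.4240 = 1907.40 K
T_ad = 32 + 1907.40 = 1939.40 deg C


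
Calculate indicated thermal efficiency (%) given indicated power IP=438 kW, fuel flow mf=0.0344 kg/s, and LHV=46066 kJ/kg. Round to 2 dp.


eta_ith = (IP / (mf * LHV)) * 100
Denominator = 0.0344 * 46066 = 1584.6704 kW
eta_ith = (438 / 1584.6704) * 100 = 27.64%


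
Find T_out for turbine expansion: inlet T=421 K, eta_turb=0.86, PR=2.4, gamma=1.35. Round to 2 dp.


T_out = T_in * (1 - eta * (1 - PR^(-(gamma-1)/gamma)))
Exponent = -(1.35-1)/1.35 = -0.25925926
PR^exp = 2.4^(-0.25925926) = 0.79694200
Factor = 1 - 0.86*(1 - 0.79694200) = 0.82537012
T_out = 421 * 0.82537012 = 347.48 K


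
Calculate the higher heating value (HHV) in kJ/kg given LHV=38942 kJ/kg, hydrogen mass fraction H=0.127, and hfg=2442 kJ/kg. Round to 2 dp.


HHV = LHV + hfg * 9 * H
Water addition = 2442 * 9 * 0.127 = 2791.206 kJ/kg
HHV = 38942 + 2791.206 = 41733.21 kJ/kg


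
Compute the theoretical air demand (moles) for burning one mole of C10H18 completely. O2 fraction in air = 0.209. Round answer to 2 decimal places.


Balanced combustion: C10H18 + 14.5 O2 -> 10 CO2 + 9 H2O
O2 needed = C + H/4 = 10 + 18/4 = 14.50 moles
Air moles = O2 / 0.209 = 14.50 / 0.209 = 69.38 moles air


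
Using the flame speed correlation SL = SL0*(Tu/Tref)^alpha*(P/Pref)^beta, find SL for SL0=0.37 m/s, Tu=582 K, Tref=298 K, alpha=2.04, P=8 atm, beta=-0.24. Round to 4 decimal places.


SL = SL0 * (Tu/Tref)^alpha * (P/Pref)^beta
T ratio = 582/298 = 1.95302013
(T ratio)^alpha = 1.95302013^2.04 = 3.917795
(P/Pref)^beta = 8^(-0.24) = 0.607097
SL = 0.37 * 3.917795 * 0.607097 = 0.8800 m/s


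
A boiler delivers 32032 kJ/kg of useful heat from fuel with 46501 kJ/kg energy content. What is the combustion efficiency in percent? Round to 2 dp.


Efficiency = (Q_useful / Q_fuel) * 100
Efficiency = (32032 / 46501) * 100
Efficiency = 0.6888 * 100 = 68.88%


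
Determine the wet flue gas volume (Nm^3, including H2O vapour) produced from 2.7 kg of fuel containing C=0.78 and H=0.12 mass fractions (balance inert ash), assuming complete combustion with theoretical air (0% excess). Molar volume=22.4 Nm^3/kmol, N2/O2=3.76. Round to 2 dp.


Per kg fuel: CO2 = (C/12 kmol)*22.4 = (0.78/12)*22.4 = 1.45600 Nm^3
Per kg fuel: H2O = (H/2 kmol)*22.4 = (0.12/2)*22.4 = 1.34400 Nm^3
O2 needed per kg fuel = C/12 + H/4 = 0.78/12 + 0.12/4 = 0.09500000 kmol
Per kg fuel: N2 = O2*3.76*22.4 = 0.09500000*3.76*22.4 = 8.00128 Nm^3
Total per kg = 1.45600 + 1.34400 + 8.00128 = 10.80128 Nm^3
Total = 10.80128 * 2.7 = 29.16 Nm^3


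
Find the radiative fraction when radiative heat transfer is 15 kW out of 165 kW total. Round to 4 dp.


f_rad = Q_rad / Q_total
f_rad = 15 / 165 = 0.0909


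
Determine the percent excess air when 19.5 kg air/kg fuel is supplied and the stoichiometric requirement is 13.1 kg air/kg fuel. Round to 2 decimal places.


Excess air = actual - stoichiometric = 19.5 - 13.1 = 6.40 kg/kg fuel
Excess air % = (excess / stoich) * 100 = (6.40 / 13.1) * 100 = 48.85%


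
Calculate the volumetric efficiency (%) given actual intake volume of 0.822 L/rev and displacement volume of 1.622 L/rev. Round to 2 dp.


eta_v = (V_actual / V_disp) * 100
Ratio = 0.822 / 1.622 = 0.5068
eta_v = 0.5068 * 100 = 50.68%


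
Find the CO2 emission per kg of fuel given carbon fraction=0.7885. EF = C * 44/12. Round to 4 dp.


EF = C_frac * (M_CO2 / M_C)
EF = 0.7885 * (44/12)
EF = 0.7885 * 3.666667 = 2.8912 kg_CO2/kg_fuel


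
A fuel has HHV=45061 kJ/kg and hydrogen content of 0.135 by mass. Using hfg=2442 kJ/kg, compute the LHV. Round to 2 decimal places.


LHV = HHV - hfg * 9 * H
Water correction = 2442 * 9 * 0.135 = 2967.030 kJ/kg
LHV = 45061 - 2967.030 = 42093.97 kJ/kg


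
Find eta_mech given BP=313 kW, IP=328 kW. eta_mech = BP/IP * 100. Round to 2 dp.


eta_mech = (BP / IP) * 100
Ratio = 313 / 328 = 0.9543
eta_mech = 0.9543 * 100 = 95.43%


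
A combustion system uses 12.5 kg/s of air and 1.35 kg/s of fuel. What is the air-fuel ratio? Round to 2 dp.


AFR = m_air / m_fuel
AFR = 12.5 / 1.35 = 9.26


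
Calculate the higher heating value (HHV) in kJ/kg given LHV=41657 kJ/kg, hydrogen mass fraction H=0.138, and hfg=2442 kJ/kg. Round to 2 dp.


HHV = LHV + hfg * 9 * H
Water addition = 2442 * 9 * 0.138 = 3032.964 kJ/kg
HHV = 41657 + 3032.964 = 44689.96 kJ/kg


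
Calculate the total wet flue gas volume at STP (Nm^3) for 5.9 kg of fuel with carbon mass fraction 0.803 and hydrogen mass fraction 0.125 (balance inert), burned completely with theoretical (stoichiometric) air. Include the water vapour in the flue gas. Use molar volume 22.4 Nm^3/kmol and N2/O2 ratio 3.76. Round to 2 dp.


Per kg fuel: CO2 = (C/12 kmol)*22.4 = (0.803/12)*22.4 = 1.49893 Nm^3
Per kg fuel: H2O = (H/2 kmol)*22.4 = (0.125/2)*22.4 = 1.40000 Nm^3
O2 needed per kg fuel = C/12 + H/4 = 0.803/12 + 0.125/4 = 0.09816667 kmol
Per kg fuel: N2 = O2*3.76*22.4 = 0.09816667*3.76*22.4 = 8.26799 Nm^3
Total per kg = 1.49893 + 1.40000 + 8.26799 = 11.16692 Nm^3
Total = 11.16692 * 5.9 = 65.88 Nm^3


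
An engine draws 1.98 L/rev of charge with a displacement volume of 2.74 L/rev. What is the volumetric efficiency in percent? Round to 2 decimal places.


eta_v = (V_actual / V_disp) * 100
Ratio = 1.98 / 2.74 = 0.7226
eta_v = 0.7226 * 100 = 72.26%


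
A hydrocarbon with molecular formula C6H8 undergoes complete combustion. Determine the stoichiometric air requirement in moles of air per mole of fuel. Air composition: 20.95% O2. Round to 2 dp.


Balanced combustion: C6H8 + 8 O2 -> 6 CO2 + 4 H2O
O2 needed = C + H/4 = 6 + 8/4 = 8.00 moles
Air moles = O2 / 0.2095 = 8.00 / 0.2095 = 38.19 moles air


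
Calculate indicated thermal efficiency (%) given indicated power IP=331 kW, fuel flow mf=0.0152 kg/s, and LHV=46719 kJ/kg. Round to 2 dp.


eta_ith = (IP / (mf * LHV)) * 100
Denominator = 0.0152 * 46719 = 710.1288 kW
eta_ith = (331 / 710.1288) * 100 = 46.61%


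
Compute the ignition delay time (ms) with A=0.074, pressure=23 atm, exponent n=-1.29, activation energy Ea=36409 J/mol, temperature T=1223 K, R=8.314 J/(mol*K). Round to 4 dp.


tau = A * P^n * exp(Ea/(R*T))
P^n = 23^(-1.29) = 0.01751343
Ea/(R*T) = 36409/(8.314*1223) = 3.580736
exp(Ea/(R*T)) = 35.899945
tau = 0.074 * 0.01751343 * 35.899945 = 0.0465 ms


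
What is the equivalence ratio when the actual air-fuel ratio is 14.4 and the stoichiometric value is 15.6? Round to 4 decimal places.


phi = AFR_stoich / AFR_actual
phi = 15.6 / 14.4 = 1.0833


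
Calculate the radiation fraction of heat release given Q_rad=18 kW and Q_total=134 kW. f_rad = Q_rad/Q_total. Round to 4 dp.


f_rad = Q_rad / Q_total
f_rad = 18 / 134 = 0.1343


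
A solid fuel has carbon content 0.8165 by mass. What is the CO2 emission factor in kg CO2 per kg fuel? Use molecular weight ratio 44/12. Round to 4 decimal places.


EF = C_frac * (M_CO2 / M_C)
EF = 0.8165 * (44/12)
EF = 0.8165 * 3.666667 = 2.9938 kg_CO2/kg_fuel


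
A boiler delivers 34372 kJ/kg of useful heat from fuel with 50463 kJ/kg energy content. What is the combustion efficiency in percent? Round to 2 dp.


Efficiency = (Q_useful / Q_fuel) * 100
Efficiency = (34372 / 50463) * 100
Efficiency = 0.6811 * 100 = 68.11%


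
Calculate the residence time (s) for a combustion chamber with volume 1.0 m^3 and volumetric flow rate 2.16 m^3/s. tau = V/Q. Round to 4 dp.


tau = V / Q_flow
tau = 1.0 / 2.16 = 0.4630 s


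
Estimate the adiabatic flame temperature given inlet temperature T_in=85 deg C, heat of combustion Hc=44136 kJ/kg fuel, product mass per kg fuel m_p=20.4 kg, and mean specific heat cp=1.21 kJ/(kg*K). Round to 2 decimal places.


T_ad = T_in + Hc / (m_p * cp)
Denominator = 20.4 * 1.21 = 24.6840
Temperature rise = 44136 / 24.6840 = 1788.04 K
T_ad = 85 + 1788.04 = 1873.04 deg C


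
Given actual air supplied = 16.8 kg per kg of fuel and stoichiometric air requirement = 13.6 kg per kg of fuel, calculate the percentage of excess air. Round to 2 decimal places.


Excess air = actual - stoichiometric = 16.8 - 13.6 = 3.20 kg/kg fuel
Excess air % = (excess / stoich) * 100 = (3.20 / 13.6) * 100 = 23.53%


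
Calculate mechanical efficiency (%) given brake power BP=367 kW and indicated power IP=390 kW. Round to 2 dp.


eta_mech = (BP / IP) * 100
Ratio = 367 / 390 = 0.9410
eta_mech = 0.9410 * 100 = 94.10%


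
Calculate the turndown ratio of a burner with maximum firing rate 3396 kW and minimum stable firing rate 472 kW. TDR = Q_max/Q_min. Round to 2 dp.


TDR = Q_max / Q_min
TDR = 3396 / 472 = 7.19


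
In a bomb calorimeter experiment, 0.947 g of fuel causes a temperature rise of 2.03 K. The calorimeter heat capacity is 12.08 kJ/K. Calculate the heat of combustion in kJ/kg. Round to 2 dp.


Hc = C_cal * delta_T / m_fuel
Q_released = 12.08 * 2.03 = 24.5224 kJ
m_fuel = 0.947 g = 0.947/1000 kg = 0.000947 kg
Hc = 24.5224 / 0.000947 = 25894.83 kJ/kg


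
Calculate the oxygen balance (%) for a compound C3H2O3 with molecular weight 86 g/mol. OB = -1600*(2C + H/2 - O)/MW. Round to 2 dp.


OB = -1600 * (2C + H/2 - O) / MW
Inner = 2*3 + 2/2 - 3 = 4.00
OB = -1600 * 4.00 / 86 = -74.42%


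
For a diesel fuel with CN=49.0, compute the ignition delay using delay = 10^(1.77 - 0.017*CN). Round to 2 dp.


delay = 10^(1.77 - 0.017*CN)
Exponent = 1.77 - 0.017*49.0 = 0.9370
delay = 10^0.9370 = 8.65 ms


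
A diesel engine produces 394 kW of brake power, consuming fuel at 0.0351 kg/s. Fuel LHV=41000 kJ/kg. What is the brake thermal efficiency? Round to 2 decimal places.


eta_BTE = (BP / (mf * LHV)) * 100
Denominator = 0.0351 * 41000 = 1439.1000 kW
eta_BTE = (394 / 1439.1000) * 100 = 27.38%


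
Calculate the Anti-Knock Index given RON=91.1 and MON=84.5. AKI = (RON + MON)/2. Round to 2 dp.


AKI = (RON + MON) / 2
AKI = (91.1 + 84.5) / 2
AKI = 175.6 / 2 = 87.80


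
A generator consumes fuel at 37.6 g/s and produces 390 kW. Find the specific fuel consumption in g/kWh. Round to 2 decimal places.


SFC = (mf / BP) * 3600
Rate = 37.6 / 390 = 0.096410 g/(s*kW)
SFC = 0.096410 * 3600 = 347.08 g/kWh


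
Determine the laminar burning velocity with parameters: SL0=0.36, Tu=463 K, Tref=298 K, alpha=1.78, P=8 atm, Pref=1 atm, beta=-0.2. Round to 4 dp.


SL = SL0 * (Tu/Tref)^alpha * (P/Pref)^beta
T ratio = 463/298 = 1.55369128
(T ratio)^alpha = 1.55369128^1.78 = 2.190934
(P/Pref)^beta = 8^(-0.2) = 0.659754
SL = 0.36 * 2.190934 * 0.659754 = 0.5204 m/s


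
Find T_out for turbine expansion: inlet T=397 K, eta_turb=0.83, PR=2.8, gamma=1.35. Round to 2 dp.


T_out = T_in * (1 - eta * (1 - PR^(-(gamma-1)/gamma)))
Exponent = -(1.35-1)/1.35 = -0.25925926
PR^exp = 2.8^(-0.25925926) = 0.76572026
Factor = 1 - 0.83*(1 - 0.76572026) = 0.80554782
T_out = 397 * 0.80554782 = 319.80 K


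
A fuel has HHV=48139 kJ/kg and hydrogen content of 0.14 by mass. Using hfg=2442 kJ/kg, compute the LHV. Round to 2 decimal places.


LHV = HHV - hfg * 9 * H
Water correction = 2442 * 9 * 0.14 = 3076.920 kJ/kg
LHV = 48139 - 3076.920 = 45062.08 kJ/kg


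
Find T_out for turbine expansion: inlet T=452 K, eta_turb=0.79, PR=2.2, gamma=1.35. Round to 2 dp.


T_out = T_in * (1 - eta * (1 - PR^(-(gamma-1)/gamma)))
Exponent = -(1.35-1)/1.35 = -0.25925926
PR^exp = 2.2^(-0.25925926) = 0.81512413
Factor = 1 - 0.79*(1 - 0.81512413) = 0.85394806
T_out = 452 * 0.85394806 = 385.98 K


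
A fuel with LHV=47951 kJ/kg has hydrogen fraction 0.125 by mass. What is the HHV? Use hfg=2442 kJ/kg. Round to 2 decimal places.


HHV = LHV + hfg * 9 * H
Water addition = 2442 * 9 * 0.125 = 2747.250 kJ/kg
HHV = 47951 + 2747.250 = 50698.25 kJ/kg


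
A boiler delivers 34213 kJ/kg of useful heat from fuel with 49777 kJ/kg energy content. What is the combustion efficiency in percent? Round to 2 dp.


Efficiency = (Q_useful / Q_fuel) * 100
Efficiency = (34213 / 49777) * 100
Efficiency = 0.6873 * 100 = 68.73%


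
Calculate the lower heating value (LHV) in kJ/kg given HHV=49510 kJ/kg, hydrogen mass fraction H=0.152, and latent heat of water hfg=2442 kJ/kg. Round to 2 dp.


LHV = HHV - hfg * 9 * H
Water correction = 2442 * 9 * 0.152 = 3340.656 kJ/kg
LHV = 49510 - 3340.656 = 46169.34 kJ/kg


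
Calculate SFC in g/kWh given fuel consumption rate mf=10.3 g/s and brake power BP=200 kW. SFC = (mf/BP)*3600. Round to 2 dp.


SFC = (mf / BP) * 3600
Rate = 10.3 / 200 = 0.051500 g/(s*kW)
SFC = 0.051500 * 3600 = 185.40 g/kWh


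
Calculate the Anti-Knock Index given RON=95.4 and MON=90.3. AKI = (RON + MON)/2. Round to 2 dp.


AKI = (RON + MON) / 2
AKI = (95.4 + 90.3) / 2
AKI = 185.7 / 2 = 92.85


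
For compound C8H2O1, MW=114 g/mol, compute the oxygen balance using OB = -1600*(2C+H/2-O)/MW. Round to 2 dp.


OB = -1600 * (2C + H/2 - O) / MW
Inner = 2*8 + 2/2 - 1 = 16.00
OB = -1600 * 16.00 / 114 = -224.56%


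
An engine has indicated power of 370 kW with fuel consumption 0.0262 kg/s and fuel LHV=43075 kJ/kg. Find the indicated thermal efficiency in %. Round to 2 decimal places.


eta_ith = (IP / (mf * LHV)) * 100
Denominator = 0.0262 * 43075 = 1128.5650 kW
eta_ith = (370 / 1128.5650) * 100 = 32.78%


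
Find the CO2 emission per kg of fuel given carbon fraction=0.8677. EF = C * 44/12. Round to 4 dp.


EF = C_frac * (M_CO2 / M_C)
EF = 0.8677 * (44/12)
EF = 0.8677 * 3.666667 = 3.1816 kg_CO2/kg_fuel


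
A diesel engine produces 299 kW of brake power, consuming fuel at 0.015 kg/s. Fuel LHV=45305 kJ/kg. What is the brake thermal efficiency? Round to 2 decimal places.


eta_BTE = (BP / (mf * LHV)) * 100
Denominator = 0.015 * 45305 = 679.5750 kW
eta_BTE = (299 / 679.5750) * 100 = 44.00%


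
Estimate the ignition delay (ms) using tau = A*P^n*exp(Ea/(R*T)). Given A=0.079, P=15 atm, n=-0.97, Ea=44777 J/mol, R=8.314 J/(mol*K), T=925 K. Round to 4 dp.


tau = A * P^n * exp(Ea/(R*T))
P^n = 15^(-0.97) = 0.07230885
Ea/(R*T) = 44777/(8.314*925) = 5.822416
exp(Ea/(R*T)) = 337.787201
tau = 0.079 * 0.07230885 * 337.787201 = 1.9296 ms


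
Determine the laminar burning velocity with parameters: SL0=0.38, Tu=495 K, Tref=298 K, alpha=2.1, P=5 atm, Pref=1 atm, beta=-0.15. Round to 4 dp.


SL = SL0 * (Tu/Tref)^alpha * (P/Pref)^beta
T ratio = 495/298 = 1.66107383
(T ratio)^alpha = 1.66107383^2.1 = 2.902798
(P/Pref)^beta = 5^(-0.15) = 0.785515
SL = 0.38 * 2.902798 * 0.785515 = 0.8665 m/s


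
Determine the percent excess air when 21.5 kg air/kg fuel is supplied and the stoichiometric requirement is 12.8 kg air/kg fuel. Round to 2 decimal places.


Excess air = actual - stoichiometric = 21.5 - 12.8 = 8.70 kg/kg fuel
Excess air % = (excess / stoich) * 100 = (8.70 / 12.8) * 100 = 67.97%


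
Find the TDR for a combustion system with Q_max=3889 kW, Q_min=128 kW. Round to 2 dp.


TDR = Q_max / Q_min
TDR = 3889 / 128 = 30.38


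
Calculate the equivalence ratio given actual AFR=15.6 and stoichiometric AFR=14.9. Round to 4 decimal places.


phi = AFR_stoich / AFR_actual
phi = 14.9 / 15.6 = 0.9551


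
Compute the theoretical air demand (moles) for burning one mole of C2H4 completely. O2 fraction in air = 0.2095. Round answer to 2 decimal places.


Balanced combustion: C2H4 + 3 O2 -> 2 CO2 + 2 H2O
O2 needed = C + H/4 = 2 + 4/4 = 3.00 moles
Air moles = O2 / 0.2095 = 3.00 / 0.2095 = 14.32 moles air


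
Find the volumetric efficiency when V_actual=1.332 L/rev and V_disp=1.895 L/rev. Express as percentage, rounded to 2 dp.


eta_v = (V_actual / V_disp) * 100
Ratio = 1.332 / 1.895 = 0.7029
eta_v = 0.7029 * 100 = 70.29%


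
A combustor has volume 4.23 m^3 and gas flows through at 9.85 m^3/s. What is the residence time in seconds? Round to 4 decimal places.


tau = V / Q_flow
tau = 4.23 / 9.85 = 0.4294 s


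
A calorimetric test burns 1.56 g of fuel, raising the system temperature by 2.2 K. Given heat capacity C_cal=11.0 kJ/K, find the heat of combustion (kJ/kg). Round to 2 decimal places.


Hc = C_cal * delta_T / m_fuel
Q_released = 11.0 * 2.2 = 24.2000 kJ
m_fuel = 1.56 g = 1.56/1000 kg = 0.001560 kg
Hc = 24.2000 / 0.001560 = 15512.82 kJ/kg


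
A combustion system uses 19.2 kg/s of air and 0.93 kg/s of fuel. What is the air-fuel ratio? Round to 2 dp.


AFR = m_air / m_fuel
AFR = 19.2 / 0.93 = 20.65


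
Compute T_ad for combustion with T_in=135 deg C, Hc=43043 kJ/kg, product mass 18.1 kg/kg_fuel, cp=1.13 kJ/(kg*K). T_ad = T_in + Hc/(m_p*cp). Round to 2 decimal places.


T_ad = T_in + Hc / (m_p * cp)
Denominator = 18.1 * 1.13 = 20.4530
Temperature rise = 43043 / 20.4530 = 2104.48 K
T_ad = 135 + 2104.48 = 2239.48 deg C


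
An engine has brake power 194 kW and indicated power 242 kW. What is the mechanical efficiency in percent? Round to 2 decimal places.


eta_mech = (BP / IP) * 100
Ratio = 194 / 242 = 0.8017
eta_mech = 0.8017 * 100 = 80.17%


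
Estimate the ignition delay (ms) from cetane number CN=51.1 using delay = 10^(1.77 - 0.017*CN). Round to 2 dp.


delay = 10^(1.77 - 0.017*CN)
Exponent = 1.77 - 0.017*51.1 = 0.9013
delay = 10^0.9013 = 7.97 ms


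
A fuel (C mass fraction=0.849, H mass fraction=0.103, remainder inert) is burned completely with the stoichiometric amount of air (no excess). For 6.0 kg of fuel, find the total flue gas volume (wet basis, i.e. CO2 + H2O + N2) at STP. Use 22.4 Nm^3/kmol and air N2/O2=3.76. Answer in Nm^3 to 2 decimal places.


Per kg fuel: CO2 = (C/12 kmol)*22.4 = (0.849/12)*22.4 = 1.58480 Nm^3
Per kg fuel: H2O = (H/2 kmol)*22.4 = (0.103/2)*22.4 = 1.15360 Nm^3
O2 needed per kg fuel = C/12 + H/4 = 0.849/12 + 0.103/4 = 0.09650000 kmol
Per kg fuel: N2 = O2*3.76*22.4 = 0.09650000*3.76*22.4 = 8.12762 Nm^3
Total per kg = 1.58480 + 1.15360 + 8.12762 = 10.86602 Nm^3
Total = 10.86602 * 6.0 = 65.20 Nm^3


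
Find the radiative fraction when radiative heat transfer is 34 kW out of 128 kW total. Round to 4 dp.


f_rad = Q_rad / Q_total
f_rad = 34 / 128 = 0.2656


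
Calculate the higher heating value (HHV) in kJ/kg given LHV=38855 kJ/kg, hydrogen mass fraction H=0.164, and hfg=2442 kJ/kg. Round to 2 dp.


HHV = LHV + hfg * 9 * H
Water addition = 2442 * 9 * 0.164 = 3604.392 kJ/kg
HHV = 38855 + 3604.392 = 42459.39 kJ/kg


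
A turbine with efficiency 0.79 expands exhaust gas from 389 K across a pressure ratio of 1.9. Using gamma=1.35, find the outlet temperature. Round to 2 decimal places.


T_out = T_in * (1 - eta * (1 - PR^(-(gamma-1)/gamma)))
Exponent = -(1.35-1)/1.35 = -0.25925926
PR^exp = 1.9^(-0.25925926) = 0.84670193
Factor = 1 - 0.79*(1 - 0.84670193) = 0.87889452
T_out = 389 * 0.87889452 = 341.89 K


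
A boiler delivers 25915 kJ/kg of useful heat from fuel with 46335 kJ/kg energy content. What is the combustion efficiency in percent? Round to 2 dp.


Efficiency = (Q_useful / Q_fuel) * 100
Efficiency = (25915 / 46335) * 100
Efficiency = 0.5593 * 100 = 55.93%


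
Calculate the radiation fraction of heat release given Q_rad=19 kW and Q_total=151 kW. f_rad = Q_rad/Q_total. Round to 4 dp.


f_rad = Q_rad / Q_total
f_rad = 19 / 151 = 0.1258


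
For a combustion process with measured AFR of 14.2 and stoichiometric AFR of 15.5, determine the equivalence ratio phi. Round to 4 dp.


phi = AFR_stoich / AFR_actual
phi = 15.5 / 14.2 = 1.0915


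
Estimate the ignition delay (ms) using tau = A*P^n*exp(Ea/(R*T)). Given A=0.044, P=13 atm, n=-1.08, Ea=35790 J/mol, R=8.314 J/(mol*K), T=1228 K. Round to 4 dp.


tau = A * P^n * exp(Ea/(R*T))
P^n = 13^(-1.08) = 0.06265290
Ea/(R*T) = 35790/(8.314*1228) = 3.505527
exp(Ea/(R*T)) = 33.298986
tau = 0.044 * 0.06265290 * 33.298986 = 0.0918 ms


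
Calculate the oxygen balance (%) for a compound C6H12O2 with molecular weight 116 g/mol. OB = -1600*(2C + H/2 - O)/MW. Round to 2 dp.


OB = -1600 * (2C + H/2 - O) / MW
Inner = 2*6 + 12/2 - 2 = 16.00
OB = -1600 * 16.00 / 116 = -220.69%


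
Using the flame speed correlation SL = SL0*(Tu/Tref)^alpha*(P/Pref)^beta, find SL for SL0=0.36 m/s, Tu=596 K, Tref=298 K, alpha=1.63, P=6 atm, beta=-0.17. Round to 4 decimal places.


SL = SL0 * (Tu/Tref)^alpha * (P/Pref)^beta
T ratio = 596/298 = 2.00000000
(T ratio)^alpha = 2.00000000^1.63 = 3.095130
(P/Pref)^beta = 6^(-0.17) = 0.737419
SL = 0.36 * 3.095130 * 0.737419 = 0.8217 m/s


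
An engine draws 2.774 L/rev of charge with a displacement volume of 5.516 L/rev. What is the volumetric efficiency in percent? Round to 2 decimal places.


eta_v = (V_actual / V_disp) * 100
Ratio = 2.774 / 5.516 = 0.5029
eta_v = 0.5029 * 100 = 50.29%


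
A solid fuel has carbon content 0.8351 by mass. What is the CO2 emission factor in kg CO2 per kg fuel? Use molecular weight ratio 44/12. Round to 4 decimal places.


EF = C_frac * (M_CO2 / M_C)
EF = 0.8351 * (44/12)
EF = 0.8351 * 3.666667 = 3.0620 kg_CO2/kg_fuel


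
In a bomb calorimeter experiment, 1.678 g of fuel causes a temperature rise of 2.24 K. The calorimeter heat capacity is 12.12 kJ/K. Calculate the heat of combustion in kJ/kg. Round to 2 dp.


Hc = C_cal * delta_T / m_fuel
Q_released = 12.12 * 2.24 = 27.1488 kJ
m_fuel = 1.678 g = 1.678/1000 kg = 0.001678 kg
Hc = 27.1488 / 0.001678 = 16179.26 kJ/kg


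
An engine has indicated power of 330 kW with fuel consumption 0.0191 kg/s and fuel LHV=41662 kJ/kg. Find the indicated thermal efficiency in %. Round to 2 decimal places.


eta_ith = (IP / (mf * LHV)) * 100
Denominator = 0.0191 * 41662 = 795.7442 kW
eta_ith = (330 / 795.7442) * 100 = 41.47%


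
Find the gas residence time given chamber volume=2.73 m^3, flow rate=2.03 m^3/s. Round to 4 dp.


tau = V / Q_flow
tau = 2.73 / 2.03 = 1.3448 s


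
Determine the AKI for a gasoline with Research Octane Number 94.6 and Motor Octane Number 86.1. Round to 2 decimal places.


AKI = (RON + MON) / 2
AKI = (94.6 + 86.1) / 2
AKI = 180.7 / 2 = 90.35


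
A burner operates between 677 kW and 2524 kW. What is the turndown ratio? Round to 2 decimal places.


TDR = Q_max / Q_min
TDR = 2524 / 677 = 3.73


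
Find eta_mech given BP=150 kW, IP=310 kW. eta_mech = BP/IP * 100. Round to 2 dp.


eta_mech = (BP / IP) * 100
Ratio = 150 / 310 = 0.4839
eta_mech = 0.4839 * 100 = 48.39%


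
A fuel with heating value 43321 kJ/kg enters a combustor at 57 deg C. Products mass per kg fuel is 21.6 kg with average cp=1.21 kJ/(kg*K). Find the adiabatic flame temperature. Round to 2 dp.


T_ad = T_in + Hc / (m_p * cp)
Denominator = 21.6 * 1.21 = 26.1360
Temperature rise = 43321 / 26.1360 = 1657.52 K
T_ad = 57 + 1657.52 = 1714.52 deg C


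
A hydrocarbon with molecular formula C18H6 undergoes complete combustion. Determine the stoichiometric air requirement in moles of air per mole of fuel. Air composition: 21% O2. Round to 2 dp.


Balanced combustion: C18H6 + 19.5 O2 -> 18 CO2 + 3 H2O
O2 needed = C + H/4 = 18 + 6/4 = 19.50 moles
Air moles = O2 / 0.21 = 19.50 / 0.21 = 92.86 moles air


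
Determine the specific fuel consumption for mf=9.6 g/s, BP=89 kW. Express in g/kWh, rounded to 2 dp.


SFC = (mf / BP) * 3600
Rate = 9.6 / 89 = 0.107865 g/(s*kW)
SFC = 0.107865 * 3600 = 388.31 g/kWh


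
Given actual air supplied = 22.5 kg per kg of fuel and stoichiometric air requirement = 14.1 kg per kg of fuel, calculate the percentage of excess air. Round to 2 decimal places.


Excess air = actual - stoichiometric = 22.5 - 14.1 = 8.40 kg/kg fuel
Excess air % = (excess / stoich) * 100 = (8.40 / 14.1) * 100 = 59.57%


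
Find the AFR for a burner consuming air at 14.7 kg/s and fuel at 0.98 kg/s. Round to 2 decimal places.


AFR = m_air / m_fuel
AFR = 14.7 / 0.98 = 15.00


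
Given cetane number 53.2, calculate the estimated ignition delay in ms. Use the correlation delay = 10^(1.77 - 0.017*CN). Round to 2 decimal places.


delay = 10^(1.77 - 0.017*CN)
Exponent = 1.77 - 0.017*53.2 = 0.8656
delay = 10^0.8656 = 7.34 ms


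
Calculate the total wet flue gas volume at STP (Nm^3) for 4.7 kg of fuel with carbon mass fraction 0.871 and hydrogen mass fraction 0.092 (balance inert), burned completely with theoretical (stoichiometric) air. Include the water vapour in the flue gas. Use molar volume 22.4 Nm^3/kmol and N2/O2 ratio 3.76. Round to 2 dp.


Per kg fuel: CO2 = (C/12 kmol)*22.4 = (0.871/12)*22.4 = 1.62587 Nm^3
Per kg fuel: H2O = (H/2 kmol)*22.4 = (0.092/2)*22.4 = 1.03040 Nm^3
O2 needed per kg fuel = C/12 + H/4 = 0.871/12 + 0.092/4 = 0.09558333 kmol
Per kg fuel: N2 = O2*3.76*22.4 = 0.09558333*3.76*22.4 = 8.05041 Nm^3
Total per kg = 1.62587 + 1.03040 + 8.05041 = 10.70668 Nm^3
Total = 10.70668 * 4.7 = 50.32 Nm^3


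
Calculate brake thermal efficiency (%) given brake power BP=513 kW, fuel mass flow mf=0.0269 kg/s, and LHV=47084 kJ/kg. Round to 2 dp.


eta_BTE = (BP / (mf * LHV)) * 100
Denominator = 0.0269 * 47084 = 1266.5596 kW
eta_BTE = (513 / 1266.5596) * 100 = 40.50%


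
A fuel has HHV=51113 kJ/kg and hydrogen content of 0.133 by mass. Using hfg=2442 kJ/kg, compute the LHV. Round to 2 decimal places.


LHV = HHV - hfg * 9 * H
Water correction = 2442 * 9 * 0.133 = 2923.074 kJ/kg
LHV = 51113 - 2923.074 = 48189.93 kJ/kg


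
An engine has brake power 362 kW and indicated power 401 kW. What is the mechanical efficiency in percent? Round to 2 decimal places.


eta_mech = (BP / IP) * 100
Ratio = 362 / 401 = 0.9027
eta_mech = 0.9027 * 100 = 90.27%


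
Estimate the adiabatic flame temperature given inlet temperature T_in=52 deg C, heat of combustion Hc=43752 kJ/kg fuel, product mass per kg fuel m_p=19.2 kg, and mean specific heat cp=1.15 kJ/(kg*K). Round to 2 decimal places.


T_ad = T_in + Hc / (m_p * cp)
Denominator = 19.2 * 1.15 = 22.0800
Temperature rise = 43752 / 22.0800 = 1981.52 K
T_ad = 52 + 1981.52 = 2033.52 deg C


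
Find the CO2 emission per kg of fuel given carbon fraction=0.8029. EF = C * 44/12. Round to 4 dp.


EF = C_frac * (M_CO2 / M_C)
EF = 0.8029 * (44/12)
EF = 0.8029 * 3.666667 = 2.9440 kg_CO2/kg_fuel


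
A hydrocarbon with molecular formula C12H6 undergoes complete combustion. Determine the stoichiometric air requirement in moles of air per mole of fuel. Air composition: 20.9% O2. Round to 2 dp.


Balanced combustion: C12H6 + 13.5 O2 -> 12 CO2 + 3 H2O
O2 needed = C + H/4 = 12 + 6/4 = 13.50 moles
Air moles = O2 / 0.209 = 13.50 / 0.209 = 64.59 moles air


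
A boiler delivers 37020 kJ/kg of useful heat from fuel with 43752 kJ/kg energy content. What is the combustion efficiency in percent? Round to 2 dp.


Efficiency = (Q_useful / Q_fuel) * 100
Efficiency = (37020 / 43752) * 100
Efficiency = 0.8461 * 100 = 84.61%


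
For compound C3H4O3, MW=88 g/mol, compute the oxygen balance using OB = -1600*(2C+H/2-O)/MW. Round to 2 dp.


OB = -1600 * (2C + H/2 - O) / MW
Inner = 2*3 + 4/2 - 3 = 5.00
OB = -1600 * 5.00 / 88 = -90.91%


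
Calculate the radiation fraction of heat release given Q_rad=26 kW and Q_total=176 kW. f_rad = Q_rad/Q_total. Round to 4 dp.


f_rad = Q_rad / Q_total
f_rad = 26 / 176 = 0.1477


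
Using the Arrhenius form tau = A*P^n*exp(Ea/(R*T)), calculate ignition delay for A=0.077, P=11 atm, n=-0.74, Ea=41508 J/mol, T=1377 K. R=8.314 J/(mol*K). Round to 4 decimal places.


tau = A * P^n * exp(Ea/(R*T))
P^n = 11^(-0.74) = 0.16957796
Ea/(R*T) = 41508/(8.314*1377) = 3.625666
exp(Ea/(R*T)) = 37.549740
tau = 0.077 * 0.16957796 * 37.549740 = 0.4903 ms


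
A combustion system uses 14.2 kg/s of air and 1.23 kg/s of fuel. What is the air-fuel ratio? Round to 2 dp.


AFR = m_air / m_fuel
AFR = 14.2 / 1.23 = 11.54


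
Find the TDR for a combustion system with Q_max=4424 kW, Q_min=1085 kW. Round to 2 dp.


TDR = Q_max / Q_min
TDR = 4424 / 1085 = 4.08
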